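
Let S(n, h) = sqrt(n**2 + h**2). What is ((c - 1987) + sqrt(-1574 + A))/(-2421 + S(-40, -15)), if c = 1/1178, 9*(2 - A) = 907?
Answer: 5666798385/6902392048 + 11703425*sqrt(73)/6902392048 - 807*I*sqrt(15055)/5859416 - 5*I*sqrt(1099015)/17578248 ≈ 0.83548 - 0.017197*I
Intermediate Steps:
A = -889/9 (A = 2 - 1/9*907 = 2 - 907/9 = -889/9 ≈ -98.778)
c = 1/1178 ≈ 0.00084890
S(n, h) = sqrt(h**2 + n**2)
((c - 1987) + sqrt(-1574 + A))/(-2421 + S(-40, -15)) = ((1/1178 - 1987) + sqrt(-1574 - 889/9))/(-2421 + sqrt((-15)**2 + (-40)**2)) = (-2340685/1178 + sqrt(-15055/9))/(-2421 + sqrt(225 + 1600)) = (-2340685/1178 + I*sqrt(15055)/3)/(-2421 + sqrt(1825)) = (-2340685/1178 + I*sqrt(15055)/3)/(-2421 + 5*sqrt(73))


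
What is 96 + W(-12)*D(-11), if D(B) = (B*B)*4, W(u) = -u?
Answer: 5904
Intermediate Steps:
D(B) = 4*B² (D(B) = B²*4 = 4*B²)
96 + W(-12)*D(-11) = 96 + (-1*(-12))*(4*(-11)²) = 96 + 12*(4*121) = 96 + 12*484 = 96 + 5808 = 5904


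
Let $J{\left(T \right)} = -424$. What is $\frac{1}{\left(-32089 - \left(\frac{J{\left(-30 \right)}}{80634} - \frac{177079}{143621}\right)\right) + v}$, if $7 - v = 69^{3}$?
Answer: $- \frac{5790367857}{2087947366181792} \approx -2.7732 \cdot 10^{-6}$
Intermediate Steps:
$v = -328502$ ($v = 7 - 69^{3} = 7 - 328509 = -328502$)
$\frac{1}{\left(-32089 - \left(\frac{J{\left(-30 \right)}}{80634} - \frac{177079}{143621}\right)\right) + v} = \frac{1}{\left(-32089 - \left(- \frac{424}{80634} - \frac{177079}{143621}\right)\right) - 328502} = \frac{1}{\left(-32089 - \left(\left(-424\right) \frac{1}{80634} - \frac{177079}{143621}\right)\right) - 328502} = \frac{1}{\left(-32089 - \left(- \frac{212}{40317} - \frac{177079}{143621}\right)\right) - 328502} = \frac{1}{\left(-32089 - - \frac{7169741695}{5790367857}\right) - 328502} = \frac{1}{\left(-32089 + \frac{7169741695}{5790367857}\right) - 328502} = \frac{1}{- \frac{185799944421578}{5790367857} - 328502} = \frac{1}{- \frac{2087947366181792}{5790367857}} = - \frac{5790367857}{2087947366181792}$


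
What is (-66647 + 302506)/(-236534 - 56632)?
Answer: -235859/293166 ≈ -0.80452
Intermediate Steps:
(-66647 + 302506)/(-236534 - 56632) = 235859/(-293166) = 235859*(-1/293166) = -235859/293166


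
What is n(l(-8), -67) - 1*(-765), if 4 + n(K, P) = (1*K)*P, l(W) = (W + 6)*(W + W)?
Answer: -1383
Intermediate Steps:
l(W) = 2*W*(6 + W) (l(W) = (6 + W)*(2*W) = 2*W*(6 + W))
n(K, P) = -4 + K*P (n(K, P) = -4 + (1*K)*P = -4 + K*P)
n(l(-8), -67) - 1*(-765) = (-4 + (2*(-8)*(6 - 8))*(-67)) - 1*(-765) = (-4 + (2*(-8)*(-2))*(-67)) + 765 = (-4 + 32*(-67)) + 765 = (-4 - 2144) + 765 = -2148 + 765 = -1383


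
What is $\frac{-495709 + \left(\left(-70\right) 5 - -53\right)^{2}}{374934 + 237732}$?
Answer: $- \frac{203750}{306333} \approx -0.66513$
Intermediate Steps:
$\frac{-495709 + \left(\left(-70\right) 5 - -53\right)^{2}}{374934 + 237732} = \frac{-495709 + \left(-350 + \left(-32 + 85\right)\right)^{2}}{612666} = \left(-495709 + \left(-350 + 53\right)^{2}\right) \frac{1}{612666} = \left(-495709 + \left(-297\right)^{2}\right) \frac{1}{612666} = \left(-495709 + 88209\right) \frac{1}{612666} = \left(-407500\right) \frac{1}{612666} = - \frac{203750}{306333}$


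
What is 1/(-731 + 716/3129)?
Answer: -3129/2286583 ≈ -0.0013684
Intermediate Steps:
1/(-731 + 716/3129) = 1/(-2286583/3129) = -3129/2286583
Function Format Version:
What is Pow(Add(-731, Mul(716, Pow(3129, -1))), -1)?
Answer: Rational(-3129, 2286583) ≈ -0.0013684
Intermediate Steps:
Pow(Add(-731, Mul(716, Pow(3129, -1))), -1) = Pow(Add(-731, Mul(716, Rational(1, 3129))), -1) = Pow(Add(-731, Rational(716, 3129)), -1) = Pow(Rational(-2286583, 3129), -1) = Rational(-3129, 2286583)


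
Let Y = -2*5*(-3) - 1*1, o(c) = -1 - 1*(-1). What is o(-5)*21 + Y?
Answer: 29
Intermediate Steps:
o(c) = 0 (o(c) = -1 + 1 = 0)
Y = 29 (Y = -10*(-3) - 1 = 30 - 1 = 29)
o(-5)*21 + Y = 0*21 + 29 = 0 + 29 = 29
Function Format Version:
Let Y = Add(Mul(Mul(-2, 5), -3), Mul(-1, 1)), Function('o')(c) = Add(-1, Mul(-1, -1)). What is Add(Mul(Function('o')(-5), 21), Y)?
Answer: 29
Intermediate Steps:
Function('o')(c) = 0 (Function('o')(c) = Add(-1, 1) = 0)
Y = 29 (Y = Add(Mul(-10, -3), -1) = Add(30, -1) = 29)
Add(Mul(Function('o')(-5), 21), Y) = Add(Mul(0, 21), 29) = Add(0, 29) = 29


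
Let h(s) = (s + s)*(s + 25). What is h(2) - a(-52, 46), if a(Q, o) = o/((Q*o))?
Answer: 5617/52 ≈ 108.02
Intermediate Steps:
a(Q, o) = 1/Q (a(Q, o) = o*(1/(Q*o)) = 1/Q)
h(s) = 2*s*(25 + s) (h(s) = (2*s)*(25 + s) = 2*s*(25 + s))
h(2) - a(-52, 46) = 2*2*(25 + 2) - 1/(-52) = 2*2*27 - 1*(-1/52) = 108 + 1/52 = 5617/52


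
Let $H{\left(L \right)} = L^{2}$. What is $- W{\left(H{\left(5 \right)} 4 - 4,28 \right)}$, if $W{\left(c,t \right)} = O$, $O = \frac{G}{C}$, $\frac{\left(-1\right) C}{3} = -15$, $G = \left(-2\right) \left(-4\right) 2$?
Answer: $- \frac{16}{45} \approx -0.35556$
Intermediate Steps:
$G = 16$ ($G = 8 \cdot 2 = 16$)
$C = 45$ ($C = \left(-3\right) \left(-15\right) = 45$)
$O = \frac{16}{45} \approx 0.35556$
$W{\left(c,t \right)} = \frac{16}{45}$
$- W{\left(H{\left(5 \right)} 4 - 4,28 \right)} = \left(-1\right) \frac{16}{45} = - \frac{16}{45}$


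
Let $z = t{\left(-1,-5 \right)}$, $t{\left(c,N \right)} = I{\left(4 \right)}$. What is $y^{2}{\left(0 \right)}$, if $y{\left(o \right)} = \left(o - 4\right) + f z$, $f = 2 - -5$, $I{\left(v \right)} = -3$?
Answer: $625$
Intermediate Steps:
$f = 7$ ($f = 2 + 5 = 7$)
$t{\left(c,N \right)} = -3$
$z = -3$
$y{\left(o \right)} = -25 + o$ ($y{\left(o \right)} = \left(o - 4\right) + 7 \left(-3\right) = \left(o - 4\right) - 21 = \left(-4 + o\right) - 21 = -25 + o$)
$y^{2}{\left(0 \right)} = \left(-25 + 0\right)^{2} = \left(-25\right)^{2} = 625$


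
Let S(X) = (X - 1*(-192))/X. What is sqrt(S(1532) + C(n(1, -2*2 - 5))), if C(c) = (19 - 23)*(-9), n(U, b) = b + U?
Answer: sqrt(5445877)/383 ≈ 6.0931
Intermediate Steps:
n(U, b) = U + b
C(c) = 36 (C(c) = -4*(-9) = 36)
S(X) = (192 + X)/X (S(X) = (X + 192)/X = (192 + X)/X)
sqrt(S(1532) + C(n(1, -2*2 - 5))) = sqrt((192 + 1532)/1532 + 36) = sqrt((1/1532)*1724 + 36) = sqrt(431/383 + 36) = sqrt(14219/383) = sqrt(5445877)/383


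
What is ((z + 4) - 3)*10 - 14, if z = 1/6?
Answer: -7/3 ≈ -2.3333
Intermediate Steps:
z = ⅙ (z = 1*(⅙) = ⅙ ≈ 0.16667)
((z + 4) - 3)*10 - 14 = ((⅙ + 4) - 3)*10 - 14 = (25/6 - 3)*10 - 14 = (7/6)*10 - 14 = 35/3 - 14 = -7/3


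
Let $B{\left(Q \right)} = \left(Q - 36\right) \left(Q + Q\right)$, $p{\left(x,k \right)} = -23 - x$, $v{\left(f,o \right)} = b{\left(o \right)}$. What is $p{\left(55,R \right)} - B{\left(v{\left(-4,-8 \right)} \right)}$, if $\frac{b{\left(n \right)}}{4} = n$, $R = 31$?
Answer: $-4430$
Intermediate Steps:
$b{\left(n \right)} = 4 n$
$v{\left(f,o \right)} = 4 o$
$B{\left(Q \right)} = 2 Q \left(-36 + Q\right)$ ($B{\left(Q \right)} = \left(-36 + Q\right) 2 Q = 2 Q \left(-36 + Q\right)$)
$p{\left(55,R \right)} - B{\left(v{\left(-4,-8 \right)} \right)} = \left(-23 - 55\right) - 2 \cdot 4 \left(-8\right) \left(-36 + 4 \left(-8\right)\right) = \left(-23 - 55\right) - 2 \left(-32\right) \left(-36 - 32\right) = -78 - 2 \left(-32\right) \left(-68\right) = -78 - 4352 = -4430$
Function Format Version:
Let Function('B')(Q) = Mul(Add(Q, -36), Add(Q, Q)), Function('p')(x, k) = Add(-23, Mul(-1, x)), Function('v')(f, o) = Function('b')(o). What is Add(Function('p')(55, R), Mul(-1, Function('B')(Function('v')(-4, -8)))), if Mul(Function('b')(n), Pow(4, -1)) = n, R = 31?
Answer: -4430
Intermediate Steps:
Function('b')(n) = Mul(4, n)
Function('v')(f, o) = Mul(4, o)
Function('B')(Q) = Mul(2, Q, Add(-36, Q)) (Function('B')(Q) = Mul(Add(-36, Q), Mul(2, Q)) = Mul(2, Q, Add(-36, Q)))
Add(Function('p')(55, R), Mul(-1, Function('B')(Function('v')(-4, -8)))) = Add(Add(-23, Mul(-1, 55)), Mul(-1, Mul(2, Mul(4, -8), Add(-36, Mul(4, -8))))) = Add(Add(-23, -55), Mul(-1, Mul(2, -32, Add(-36, -32)))) = Add(-78, Mul(-1, Mul(2, -32, -68))) = Add(-78, Mul(-1, 4352)) = Add(-78, -4352) = -4430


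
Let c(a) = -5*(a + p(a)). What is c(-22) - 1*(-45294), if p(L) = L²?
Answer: 42984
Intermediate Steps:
c(a) = -5*a - 5*a² (c(a) = -5*(a + a²) = -5*a - 5*a²)
c(-22) - 1*(-45294) = 5*(-22)*(-1 - 1*(-22)) - 1*(-45294) = 5*(-22)*(-1 + 22) + 45294 = 5*(-22)*21 + 45294 = -2310 + 45294 = 42984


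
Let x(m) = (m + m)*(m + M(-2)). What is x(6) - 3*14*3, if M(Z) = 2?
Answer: -30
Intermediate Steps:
x(m) = 2*m*(2 + m) (x(m) = (m + m)*(m + 2) = (2*m)*(2 + m) = 2*m*(2 + m))
x(6) - 3*14*3 = 2*6*(2 + 6) - 3*14*3 = 2*6*8 - 42*3 = 96 - 126 = -30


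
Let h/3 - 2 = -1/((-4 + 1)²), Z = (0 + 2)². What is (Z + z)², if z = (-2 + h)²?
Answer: 24649/81 ≈ 304.31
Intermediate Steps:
Z = 4 (Z = 2² = 4)
h = 17/3 (h = 6 + 3*(-1/((-4 + 1)²)) = 6 + 3*(-1/((-3)²)) = 6 + 3*(-1/9) = 6 + 3*(-1*⅑) = 6 + 3*(-⅑) = 6 - ⅓ = 17/3 ≈ 5.6667)
z = 121/9 (z = (-2 + 17/3)² = (11/3)² = 121/9 ≈ 13.444)
(Z + z)² = (4 + 121/9)² = (157/9)² = 24649/81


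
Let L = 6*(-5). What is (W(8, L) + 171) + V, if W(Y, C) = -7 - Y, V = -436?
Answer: -280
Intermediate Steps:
L = -30
(W(8, L) + 171) + V = ((-7 - 1*8) + 171) - 436 = ((-7 - 8) + 171) - 436 = (-15 + 171) - 436 = 156 - 436 = -280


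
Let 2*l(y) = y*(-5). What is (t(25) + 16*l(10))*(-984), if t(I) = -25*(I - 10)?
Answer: 762600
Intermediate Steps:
l(y) = -5*y/2 (l(y) = (y*(-5))/2 = (-5*y)/2 = -5*y/2)
t(I) = 250 - 25*I (t(I) = -25*(-10 + I) = 250 - 25*I)
(t(25) + 16*l(10))*(-984) = ((250 - 25*25) + 16*(-5/2*10))*(-984) = ((250 - 625) + 16*(-25))*(-984) = (-375 - 400)*(-984) = -775*(-984) = 762600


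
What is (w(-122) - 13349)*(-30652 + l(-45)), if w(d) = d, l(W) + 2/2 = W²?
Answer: 385647788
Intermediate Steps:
l(W) = -1 + W²
(w(-122) - 13349)*(-30652 + l(-45)) = (-122 - 13349)*(-30652 + (-1 + (-45)²)) = -13471*(-30652 + (-1 + 2025)) = -13471*(-30652 + 2024) = -13471*(-28628) = 385647788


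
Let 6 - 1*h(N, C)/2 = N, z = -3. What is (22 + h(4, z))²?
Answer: 676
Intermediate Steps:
h(N, C) = 12 - 2*N
(22 + h(4, z))² = (22 + (12 - 2*4))² = (22 + (12 - 8))² = (22 + 4)² = 26² = 676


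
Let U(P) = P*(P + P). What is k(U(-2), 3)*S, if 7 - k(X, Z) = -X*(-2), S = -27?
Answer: 243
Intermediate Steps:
U(P) = 2*P² (U(P) = P*(2*P) = 2*P²)
k(X, Z) = 7 - 2*X (k(X, Z) = 7 - (-X)*(-2) = 7 - 2*X)
k(U(-2), 3)*S = (7 - 4*(-2)²)*(-27) = (7 - 4*4)*(-27) = (7 - 2*8)*(-27) = (7 - 16)*(-27) = -9*(-27) = 243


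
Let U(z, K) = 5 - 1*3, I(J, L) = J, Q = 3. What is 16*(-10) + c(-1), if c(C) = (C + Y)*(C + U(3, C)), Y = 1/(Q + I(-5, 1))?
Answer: -323/2 ≈ -161.50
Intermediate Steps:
U(z, K) = 2 (U(z, K) = 5 - 3 = 2)
Y = -1/2 (Y = 1/(3 - 5) = 1/(-2) = -1/2 ≈ -0.50000)
c(C) = (2 + C)*(-1/2 + C) (c(C) = (C - 1/2)*(C + 2) = (-1/2 + C)*(2 + C) = (2 + C)*(-1/2 + C))
16*(-10) + c(-1) = 16*(-10) + (-1 + (-1)**2 + (3/2)*(-1)) = -160 + (-1 + 1 - 3/2) = -160 - 3/2 = -323/2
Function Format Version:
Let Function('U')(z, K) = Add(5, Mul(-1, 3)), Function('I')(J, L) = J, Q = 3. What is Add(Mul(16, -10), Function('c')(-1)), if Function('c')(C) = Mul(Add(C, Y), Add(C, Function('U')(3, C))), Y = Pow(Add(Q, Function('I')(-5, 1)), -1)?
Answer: Rational(-323, 2) ≈ -161.50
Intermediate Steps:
Function('U')(z, K) = 2 (Function('U')(z, K) = Add(5, -3) = 2)
Y = Rational(-1, 2) (Y = Pow(Add(3, -5), -1) = Pow(-2, -1) = Rational(-1, 2) ≈ -0.50000)
Function('c')(C) = Mul(Add(2, C), Add(Rational(-1, 2), C)) (Function('c')(C) = Mul(Add(C, Rational(-1, 2)), Add(C, 2)) = Mul(Add(Rational(-1, 2), C), Add(2, C)) = Mul(Add(2, C), Add(Rational(-1, 2), C)))
Add(Mul(16, -10), Function('c')(-1)) = Add(Mul(16, -10), Add(-1, Pow(-1, 2), Mul(Rational(3, 2), -1))) = Add(-160, Add(-1, 1, Rational(-3, 2))) = Add(-160, Rational(-3, 2)) = Rational(-323, 2)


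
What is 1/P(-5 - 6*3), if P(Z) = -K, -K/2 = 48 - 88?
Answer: -1/80 ≈ -0.012500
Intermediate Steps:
K = 80 (K = -2*(48 - 88) = -2*(-40) = 80)
P(Z) = -80 (P(Z) = -1*80 = -80)
1/P(-5 - 6*3) = 1/(-80) = -1/80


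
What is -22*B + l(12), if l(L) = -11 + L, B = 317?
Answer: -6973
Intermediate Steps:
-22*B + l(12) = -22*317 + (-11 + 12) = -6974 + 1 = -6973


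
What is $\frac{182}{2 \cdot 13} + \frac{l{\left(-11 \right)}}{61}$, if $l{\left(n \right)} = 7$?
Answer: $\frac{434}{61} \approx 7.1148$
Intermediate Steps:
$\frac{182}{2 \cdot 13} + \frac{l{\left(-11 \right)}}{61} = \frac{182}{2 \cdot 13} + \frac{7}{61} = \frac{182}{26} + 7 \cdot \frac{1}{61} = 182 \cdot \frac{1}{26} + \frac{7}{61} = 7 + \frac{7}{61} = \frac{434}{61}$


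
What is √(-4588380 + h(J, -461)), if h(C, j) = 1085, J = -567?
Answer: I*√4587295 ≈ 2141.8*I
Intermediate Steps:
√(-4588380 + h(J, -461)) = √(-4588380 + 1085) = √(-4587295) = I*√4587295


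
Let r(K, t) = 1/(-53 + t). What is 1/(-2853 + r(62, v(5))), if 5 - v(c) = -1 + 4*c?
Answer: -67/191152 ≈ -0.00035051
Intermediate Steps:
v(c) = 6 - 4*c (v(c) = 5 - (-1 + 4*c) = 5 + (1 - 4*c) = 6 - 4*c)
1/(-2853 + r(62, v(5))) = 1/(-2853 + 1/(-53 + (6 - 4*5))) = 1/(-2853 + 1/(-53 + (6 - 20))) = 1/(-2853 + 1/(-53 - 14)) = 1/(-2853 + 1/(-67)) = 1/(-2853 - 1/67) = 1/(-191152/67) = -67/191152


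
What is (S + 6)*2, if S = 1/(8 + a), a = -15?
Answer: 82/7 ≈ 11.714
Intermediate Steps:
S = -1/7 (S = 1/(8 - 15) = 1/(-7) = -1/7 ≈ -0.14286)
(S + 6)*2 = (-1/7 + 6)*2 = (41/7)*2 = 82/7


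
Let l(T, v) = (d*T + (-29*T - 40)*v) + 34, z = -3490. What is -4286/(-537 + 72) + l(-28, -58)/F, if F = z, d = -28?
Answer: 3539861/162285 ≈ 21.813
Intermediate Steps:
F = -3490
l(T, v) = 34 - 28*T + v*(-40 - 29*T) (l(T, v) = (-28*T + (-29*T - 40)*v) + 34 = (-28*T + (-40 - 29*T)*v) + 34 = (-28*T + v*(-40 - 29*T)) + 34 = 34 - 28*T + v*(-40 - 29*T))
-4286/(-537 + 72) + l(-28, -58)/F = -4286/(-537 + 72) + (34 - 40*(-58) - 28*(-28) - 29*(-28)*(-58))/(-3490) = -4286/(-465) + (34 + 2320 + 784 - 47096)*(-1/3490) = -4286*(-1/465) - 43958*(-1/3490) = 4286/465 + 21979/1745 = 3539861/162285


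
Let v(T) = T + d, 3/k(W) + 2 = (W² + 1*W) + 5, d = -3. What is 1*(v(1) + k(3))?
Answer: -9/5 ≈ -1.8000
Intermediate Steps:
k(W) = 3/(3 + W + W²) (k(W) = 3/(-2 + ((W² + 1*W) + 5)) = 3/(-2 + ((W² + W) + 5)) = 3/(-2 + ((W + W²) + 5)) = 3/(-2 + (5 + W + W²)) = 3/(3 + W + W²))
v(T) = -3 + T (v(T) = T - 3 = -3 + T)
1*(v(1) + k(3)) = 1*((-3 + 1) + 3/(3 + 3 + 3²)) = 1*(-2 + 3/(3 + 3 + 9)) = 1*(-2 + 3/15) = 1*(-2 + 3*(1/15)) = 1*(-2 + ⅕) = 1*(-9/5) = -9/5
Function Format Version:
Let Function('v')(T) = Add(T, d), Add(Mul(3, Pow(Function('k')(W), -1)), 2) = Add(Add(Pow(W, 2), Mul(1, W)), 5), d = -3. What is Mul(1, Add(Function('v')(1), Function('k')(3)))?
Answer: Rational(-9, 5) ≈ -1.8000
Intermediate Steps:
Function('k')(W) = Mul(3, Pow(Add(3, W, Pow(W, 2)), -1)) (Function('k')(W) = Mul(3, Pow(Add(-2, Add(Add(Pow(W, 2), Mul(1, W)), 5)), -1)) = Mul(3, Pow(Add(-2, Add(Add(Pow(W, 2), W), 5)), -1)) = Mul(3, Pow(Add(-2, Add(Add(W, Pow(W, 2)), 5)), -1)) = Mul(3, Pow(Add(-2, Add(5, W, Pow(W, 2))), -1)) = Mul(3, Pow(Add(3, W, Pow(W, 2)), -1)))
Function('v')(T) = Add(-3, T) (Function('v')(T) = Add(T, -3) = Add(-3, T))
Mul(1, Add(Function('v')(1), Function('k')(3))) = Mul(1, Add(Add(-3, 1), Mul(3, Pow(Add(3, 3, Pow(3, 2)), -1)))) = Mul(1, Add(-2, Mul(3, Pow(Add(3, 3, 9), -1)))) = Mul(1, Add(-2, Mul(3, Pow(15, -1)))) = Mul(1, Add(-2, Mul(3, Rational(1, 15)))) = Mul(1, Add(-2, Rational(1, 5))) = Mul(1, Rational(-9, 5)) = Rational(-9, 5)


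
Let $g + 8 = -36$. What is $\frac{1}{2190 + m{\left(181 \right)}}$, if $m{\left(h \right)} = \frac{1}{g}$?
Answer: $\frac{44}{96359} \approx 0.00045663$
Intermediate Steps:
$g = -44$ ($g = -8 - 36 = -44$)
$m{\left(h \right)} = - \frac{1}{44}$ ($m{\left(h \right)} = \frac{1}{-44} = - \frac{1}{44}$)
$\frac{1}{2190 + m{\left(181 \right)}} = \frac{1}{2190 - \frac{1}{44}} = \frac{1}{\frac{96359}{44}} = \frac{44}{96359}$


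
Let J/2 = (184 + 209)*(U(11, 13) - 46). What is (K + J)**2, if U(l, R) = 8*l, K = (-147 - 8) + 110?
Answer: 1086823089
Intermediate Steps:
K = -45 (K = -155 + 110 = -45)
J = 33012 (J = 2*((184 + 209)*(8*11 - 46)) = 2*(393*(88 - 46)) = 2*(393*42) = 2*16506 = 33012)
(K + J)**2 = (-45 + 33012)**2 = 32967**2 = 1086823089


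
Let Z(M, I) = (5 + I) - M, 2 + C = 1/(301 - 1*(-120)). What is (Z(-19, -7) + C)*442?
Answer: 2791672/421 ≈ 6631.0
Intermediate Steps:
C = -841/421 (C = -2 + 1/(301 - 1*(-120)) = -2 + 1/(301 + 120) = -2 + 1/421 = -841/421 ≈ -1.9976)
Z(M, I) = 5 + I - M
(Z(-19, -7) + C)*442 = ((5 - 7 - 1*(-19)) - 841/421)*442 = ((5 - 7 + 19) - 841/421)*442 = (17 - 841/421)*442 = (6316/421)*442 = 2791672/421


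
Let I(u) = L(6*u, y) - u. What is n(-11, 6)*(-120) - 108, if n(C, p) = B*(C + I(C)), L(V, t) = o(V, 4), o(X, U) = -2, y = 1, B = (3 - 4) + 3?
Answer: 372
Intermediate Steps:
B = 2 (B = -1 + 3 = 2)
L(V, t) = -2
I(u) = -2 - u
n(C, p) = -4 (n(C, p) = 2*(C + (-2 - C)) = 2*(-2) = -4)
n(-11, 6)*(-120) - 108 = -4*(-120) - 108 = 480 - 108 = 372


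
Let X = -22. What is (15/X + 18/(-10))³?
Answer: -20346417/1331000 ≈ -15.287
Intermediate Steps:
(15/X + 18/(-10))³ = (15/(-22) + 18/(-10))³ = (15*(-1/22) + 18*(-⅒))³ = (-15/22 - 9/5)³ = (-273/110)³ = -20346417/1331000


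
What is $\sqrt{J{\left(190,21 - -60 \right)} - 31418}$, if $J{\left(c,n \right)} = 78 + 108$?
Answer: $16 i \sqrt{122} \approx 176.73 i$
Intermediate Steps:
$J{\left(c,n \right)} = 186$
$\sqrt{J{\left(190,21 - -60 \right)} - 31418} = \sqrt{186 - 31418} = \sqrt{-31232} = 16 i \sqrt{122}$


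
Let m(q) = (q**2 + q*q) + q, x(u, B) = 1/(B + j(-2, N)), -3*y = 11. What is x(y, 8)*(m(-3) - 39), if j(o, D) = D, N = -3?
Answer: -24/5 ≈ -4.8000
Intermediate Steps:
y = -11/3 (y = -1/3*11 = -11/3 ≈ -3.6667)
x(u, B) = 1/(-3 + B) (x(u, B) = 1/(B - 3) = 1/(-3 + B))
m(q) = q + 2*q**2 (m(q) = (q**2 + q**2) + q = 2*q**2 + q = q + 2*q**2)
x(y, 8)*(m(-3) - 39) = (-3*(1 + 2*(-3)) - 39)/(-3 + 8) = (-3*(1 - 6) - 39)/5 = (-3*(-5) - 39)/5 = (15 - 39)/5 = (1/5)*(-24) = -24/5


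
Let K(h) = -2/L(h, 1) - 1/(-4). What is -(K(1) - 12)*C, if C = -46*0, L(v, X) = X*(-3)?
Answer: 0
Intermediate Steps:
L(v, X) = -3*X
K(h) = 11/12 (K(h) = -2/((-3*1)) - 1/(-4) = -2/(-3) - 1*(-1/4) = -2*(-1/3) + 1/4 = 2/3 + 1/4 = 11/12)
C = 0
-(K(1) - 12)*C = -(11/12 - 12)*0 = -(-133)*0/12 = -1*0 = 0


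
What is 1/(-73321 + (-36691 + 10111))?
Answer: -1/99901 ≈ -1.0010e-5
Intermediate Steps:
1/(-73321 + (-36691 + 10111)) = 1/(-73321 - 26580) = 1/(-99901) = -1/99901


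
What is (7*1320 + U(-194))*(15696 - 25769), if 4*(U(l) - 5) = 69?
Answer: -373194577/4 ≈ -9.3299e+7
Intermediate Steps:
U(l) = 89/4 (U(l) = 5 + (1/4)*69 = 5 + 69/4 = 89/4)
(7*1320 + U(-194))*(15696 - 25769) = (7*1320 + 89/4)*(15696 - 25769) = (9240 + 89/4)*(-10073) = (37049/4)*(-10073) = -373194577/4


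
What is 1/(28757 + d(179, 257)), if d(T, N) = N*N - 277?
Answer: 1/94529 ≈ 1.0579e-5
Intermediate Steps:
d(T, N) = -277 + N² (d(T, N) = N² - 277 = -277 + N²)
1/(28757 + d(179, 257)) = 1/(28757 + (-277 + 257²)) = 1/(28757 + (-277 + 66049)) = 1/(28757 + 65772) = 1/94529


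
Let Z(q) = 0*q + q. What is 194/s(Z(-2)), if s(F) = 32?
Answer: 97/16 ≈ 6.0625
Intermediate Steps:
Z(q) = q (Z(q) = 0 + q = q)
194/s(Z(-2)) = 194/32 = 194*(1/32) = 97/16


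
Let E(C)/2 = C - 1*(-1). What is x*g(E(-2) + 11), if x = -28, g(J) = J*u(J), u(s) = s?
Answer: -2268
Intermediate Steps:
E(C) = 2 + 2*C (E(C) = 2*(C - 1*(-1)) = 2*(C + 1) = 2*(1 + C) = 2 + 2*C)
g(J) = J**2 (g(J) = J*J = J**2)
x*g(E(-2) + 11) = -28*((2 + 2*(-2)) + 11)**2 = -28*((2 - 4) + 11)**2 = -28*(-2 + 11)**2 = -28*9**2 = -28*81 = -2268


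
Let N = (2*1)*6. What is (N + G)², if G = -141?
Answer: 16641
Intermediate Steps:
N = 12 (N = 2*6 = 12)
(N + G)² = (12 - 141)² = (-129)² = 16641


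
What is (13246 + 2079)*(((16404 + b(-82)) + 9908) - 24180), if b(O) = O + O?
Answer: 30159600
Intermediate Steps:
b(O) = 2*O
(13246 + 2079)*(((16404 + b(-82)) + 9908) - 24180) = (13246 + 2079)*(((16404 + 2*(-82)) + 9908) - 24180) = 15325*(((16404 - 164) + 9908) - 24180) = 15325*((16240 + 9908) - 24180) = 15325*(26148 - 24180) = 15325*1968 = 30159600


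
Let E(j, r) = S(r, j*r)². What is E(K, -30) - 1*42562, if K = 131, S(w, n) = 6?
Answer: -42526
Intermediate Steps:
E(j, r) = 36 (E(j, r) = 6² = 36)
E(K, -30) - 1*42562 = 36 - 1*42562 = 36 - 42562 = -42526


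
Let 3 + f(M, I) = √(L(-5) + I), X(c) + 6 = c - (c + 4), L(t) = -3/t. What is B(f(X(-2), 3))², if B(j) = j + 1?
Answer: 38/5 - 12*√10/5 ≈ 0.010534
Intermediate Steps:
X(c) = -10 (X(c) = -6 + (c - (c + 4)) = -6 + (c - (4 + c)) = -6 + (c + (-4 - c)) = -6 - 4 = -10)
f(M, I) = -3 + √(⅗ + I) (f(M, I) = -3 + √(-3/(-5) + I) = -3 + √(-3*(-⅕) + I) = -3 + √(⅗ + I))
B(j) = 1 + j
B(f(X(-2), 3))² = (1 + (-3 + √(15 + 25*3)/5))² = (1 + (-3 + √(15 + 75)/5))² = (1 + (-3 + √90/5))² = (1 + (-3 + (3*√10)/5))² = (1 + (-3 + 3*√10/5))² = (-2 + 3*√10/5)²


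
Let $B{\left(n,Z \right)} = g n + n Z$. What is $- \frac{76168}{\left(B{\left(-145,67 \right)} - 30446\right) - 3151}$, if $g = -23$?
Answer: $\frac{76168}{39977} \approx 1.9053$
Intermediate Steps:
$B{\left(n,Z \right)} = - 23 n + Z n$ ($B{\left(n,Z \right)} = - 23 n + n Z = - 23 n + Z n$)
$- \frac{76168}{\left(B{\left(-145,67 \right)} - 30446\right) - 3151} = - \frac{76168}{\left(- 145 \left(-23 + 67\right) - 30446\right) - 3151} = - \frac{76168}{\left(\left(-145\right) 44 - 30446\right) - 3151} = - \frac{76168}{\left(-6380 - 30446\right) - 3151} = - \frac{76168}{-36826 - 3151} = - \frac{76168}{-39977} = \left(-76168\right) \left(- \frac{1}{39977}\right) = \frac{76168}{39977}$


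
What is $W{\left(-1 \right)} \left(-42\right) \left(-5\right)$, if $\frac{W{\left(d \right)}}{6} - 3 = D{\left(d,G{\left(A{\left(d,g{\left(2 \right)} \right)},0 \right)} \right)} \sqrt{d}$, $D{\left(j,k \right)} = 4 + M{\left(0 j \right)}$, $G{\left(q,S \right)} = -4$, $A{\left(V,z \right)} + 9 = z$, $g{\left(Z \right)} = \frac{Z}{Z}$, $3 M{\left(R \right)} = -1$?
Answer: $3780 + 4620 i \approx 3780.0 + 4620.0 i$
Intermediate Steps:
$M{\left(R \right)} = - \frac{1}{3}$ ($M{\left(R \right)} = \frac{1}{3} \left(-1\right) = - \frac{1}{3}$)
$g{\left(Z \right)} = 1$
$A{\left(V,z \right)} = -9 + z$
$D{\left(j,k \right)} = \frac{11}{3}$ ($D{\left(j,k \right)} = 4 - \frac{1}{3} = \frac{11}{3}$)
$W{\left(d \right)} = 18 + 22 \sqrt{d}$ ($W{\left(d \right)} = 18 + 6 \frac{11 \sqrt{d}}{3} = 18 + 22 \sqrt{d}$)
$W{\left(-1 \right)} \left(-42\right) \left(-5\right) = \left(18 + 22 \sqrt{-1}\right) \left(-42\right) \left(-5\right) = \left(18 + 22 i\right) \left(-42\right) \left(-5\right) = \left(-756 - 924 i\right) \left(-5\right) = 3780 + 4620 i$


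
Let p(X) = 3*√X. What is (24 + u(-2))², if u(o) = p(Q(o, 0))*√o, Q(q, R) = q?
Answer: 324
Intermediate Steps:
u(o) = 3*o (u(o) = (3*√o)*√o = 3*o)
(24 + u(-2))² = (24 + 3*(-2))² = (24 - 6)² = 18² = 324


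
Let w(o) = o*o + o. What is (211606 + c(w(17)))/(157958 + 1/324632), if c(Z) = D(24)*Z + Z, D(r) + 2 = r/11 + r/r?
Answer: 68910815120/51278221457 ≈ 1.3439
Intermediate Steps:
D(r) = -1 + r/11 (D(r) = -2 + (r/11 + r/r) = -2 + (r*(1/11) + 1) = -2 + (r/11 + 1) = -2 + (1 + r/11) = -1 + r/11)
w(o) = o + o² (w(o) = o² + o = o + o²)
c(Z) = 24*Z/11 (c(Z) = (-1 + (1/11)*24)*Z + Z = (-1 + 24/11)*Z + Z = 13*Z/11 + Z = 24*Z/11)
(211606 + c(w(17)))/(157958 + 1/324632) = (211606 + 24*(17*(1 + 17))/11)/(157958 + 1/324632) = (211606 + 24*(17*18)/11)/(157958 + 1/324632) = (211606 + (24/11)*306)/(51278221457/324632) = (211606 + 7344/11)*(324632/51278221457) = (2335010/11)*(324632/51278221457) = 68910815120/51278221457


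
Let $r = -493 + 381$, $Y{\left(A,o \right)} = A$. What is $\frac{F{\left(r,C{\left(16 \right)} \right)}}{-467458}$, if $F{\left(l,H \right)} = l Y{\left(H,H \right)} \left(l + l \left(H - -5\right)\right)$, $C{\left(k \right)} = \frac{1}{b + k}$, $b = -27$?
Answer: $\frac{407680}{28281209} \approx 0.014415$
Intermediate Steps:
$C{\left(k \right)} = \frac{1}{-27 + k}$
$r = -112$
$F{\left(l,H \right)} = H l \left(l + l \left(5 + H\right)\right)$ ($F{\left(l,H \right)} = l H \left(l + l \left(H - -5\right)\right) = H l \left(l + l \left(H + 5\right)\right) = H l \left(l + l \left(5 + H\right)\right)$)
$\frac{F{\left(r,C{\left(16 \right)} \right)}}{-467458} = \frac{\frac{1}{-27 + 16} \left(-112\right)^{2} \left(6 + \frac{1}{-27 + 16}\right)}{-467458} = \frac{1}{-11} \cdot 12544 \left(6 + \frac{1}{-11}\right) \left(- \frac{1}{467458}\right) = \left(- \frac{1}{11}\right) 12544 \left(6 - \frac{1}{11}\right) \left(- \frac{1}{467458}\right) = \left(- \frac{1}{11}\right) 12544 \cdot \frac{65}{11} \left(- \frac{1}{467458}\right) = \left(- \frac{815360}{121}\right) \left(- \frac{1}{467458}\right) = \frac{407680}{28281209}$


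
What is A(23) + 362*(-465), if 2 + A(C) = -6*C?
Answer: -168470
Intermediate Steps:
A(C) = -2 - 6*C
A(23) + 362*(-465) = (-2 - 6*23) + 362*(-465) = (-2 - 138) - 168330 = -140 - 168330 = -168470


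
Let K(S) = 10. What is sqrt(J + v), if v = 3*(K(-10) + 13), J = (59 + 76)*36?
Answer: sqrt(4929) ≈ 70.207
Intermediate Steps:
J = 4860 (J = 135*36 = 4860)
v = 69 (v = 3*(10 + 13) = 3*23 = 69)
sqrt(J + v) = sqrt(4860 + 69) = sqrt(4929)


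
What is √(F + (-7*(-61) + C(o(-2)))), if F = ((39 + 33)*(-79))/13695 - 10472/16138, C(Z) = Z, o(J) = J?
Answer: √575202876690923085/36834985 ≈ 20.590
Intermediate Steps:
F = -39201164/36834985 (F = (72*(-79))*(1/13695) - 10472*1/16138 = -5688*1/13695 - 5236/8069 = -1896/4565 - 5236/8069 = -39201164/36834985 ≈ -1.0642)
√(F + (-7*(-61) + C(o(-2)))) = √(-39201164/36834985 + (-7*(-61) - 2)) = √(-39201164/36834985 + (427 - 2)) = √(-39201164/36834985 + 425) = √(15615667461/36834985) = √575202876690923085/36834985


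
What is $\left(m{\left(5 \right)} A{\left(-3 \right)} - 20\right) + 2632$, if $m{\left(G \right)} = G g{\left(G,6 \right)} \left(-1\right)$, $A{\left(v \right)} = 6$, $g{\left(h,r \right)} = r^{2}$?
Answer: $1532$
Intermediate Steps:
$m{\left(G \right)} = - 36 G$ ($m{\left(G \right)} = G 6^{2} \left(-1\right) = G 36 \left(-1\right) = 36 G \left(-1\right) = - 36 G$)
$\left(m{\left(5 \right)} A{\left(-3 \right)} - 20\right) + 2632 = \left(\left(-36\right) 5 \cdot 6 - 20\right) + 2632 = \left(\left(-180\right) 6 - 20\right) + 2632 = \left(-1080 - 20\right) + 2632 = -1100 + 2632 = 1532$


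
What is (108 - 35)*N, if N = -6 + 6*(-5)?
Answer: -2628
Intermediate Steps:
N = -36 (N = -6 - 30 = -36)
(108 - 35)*N = (108 - 35)*(-36) = 73*(-36) = -2628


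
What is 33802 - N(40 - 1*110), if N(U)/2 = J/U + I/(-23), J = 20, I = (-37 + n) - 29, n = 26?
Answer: 5441654/161 ≈ 33799.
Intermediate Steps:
I = -40 (I = (-37 + 26) - 29 = -11 - 29 = -40)
N(U) = 80/23 + 40/U (N(U) = 2*(20/U - 40/(-23)) = 2*(20/U - 40*(-1/23)) = 2*(20/U + 40/23) = 2*(40/23 + 20/U) = 80/23 + 40/U)
33802 - N(40 - 1*110) = 33802 - (80/23 + 40/(40 - 1*110)) = 33802 - (80/23 + 40/(40 - 110)) = 33802 - (80/23 + 40/(-70)) = 33802 - (80/23 + 40*(-1/70)) = 33802 - (80/23 - 4/7) = 33802 - 1*468/161 = 33802 - 468/161 = 5441654/161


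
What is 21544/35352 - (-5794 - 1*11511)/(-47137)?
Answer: 50469146/208298403 ≈ 0.24229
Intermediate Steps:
21544/35352 - (-5794 - 1*11511)/(-47137) = 21544*(1/35352) - (-5794 - 11511)*(-1/47137) = 2693/4419 - 1*(-17305)*(-1/47137) = 2693/4419 + 17305*(-1/47137) = 2693/4419 - 17305/47137 = 50469146/208298403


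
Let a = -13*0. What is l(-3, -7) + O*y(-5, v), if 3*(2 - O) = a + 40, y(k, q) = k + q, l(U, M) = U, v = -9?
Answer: 467/3 ≈ 155.67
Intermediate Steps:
a = 0
O = -34/3 (O = 2 - (0 + 40)/3 = 2 - ⅓*40 = 2 - 40/3 = -34/3 ≈ -11.333)
l(-3, -7) + O*y(-5, v) = -3 - 34*(-5 - 9)/3 = -3 - 34/3*(-14) = -3 + 476/3 = 467/3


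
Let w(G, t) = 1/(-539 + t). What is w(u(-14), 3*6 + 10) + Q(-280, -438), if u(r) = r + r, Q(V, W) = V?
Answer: -143081/511 ≈ -280.00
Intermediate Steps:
u(r) = 2*r
w(u(-14), 3*6 + 10) + Q(-280, -438) = 1/(-539 + (3*6 + 10)) - 280 = 1/(-539 + (18 + 10)) - 280 = 1/(-539 + 28) - 280 = 1/(-511) - 280 = -1/511 - 280 = -143081/511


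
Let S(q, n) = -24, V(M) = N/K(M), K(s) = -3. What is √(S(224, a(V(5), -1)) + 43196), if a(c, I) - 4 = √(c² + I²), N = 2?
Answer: 2*√10793 ≈ 207.78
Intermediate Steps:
V(M) = -⅔ (V(M) = 2/(-3) = 2*(-⅓) = -⅔)
a(c, I) = 4 + √(I² + c²) (a(c, I) = 4 + √(c² + I²) = 4 + √(I² + c²))
√(S(224, a(V(5), -1)) + 43196) = √(-24 + 43196) = √43172 = 2*√10793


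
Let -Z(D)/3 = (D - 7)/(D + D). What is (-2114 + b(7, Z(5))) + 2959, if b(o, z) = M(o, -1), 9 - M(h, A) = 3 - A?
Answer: 850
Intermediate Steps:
M(h, A) = 6 + A (M(h, A) = 9 - (3 - A) = 9 + (-3 + A) = 6 + A)
Z(D) = -3*(-7 + D)/(2*D) (Z(D) = -3*(D - 7)/(D + D) = -3*(-7 + D)/(2*D))
b(o, z) = 5 (b(o, z) = 6 - 1 = 5)
(-2114 + b(7, Z(5))) + 2959 = (-2114 + 5) + 2959 = -2109 + 2959 = 850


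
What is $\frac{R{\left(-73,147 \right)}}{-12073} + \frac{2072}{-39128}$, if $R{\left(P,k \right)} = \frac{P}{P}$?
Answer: $- \frac{3131798}{59049043} \approx -0.053037$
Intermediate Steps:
$R{\left(P,k \right)} = 1$
$\frac{R{\left(-73,147 \right)}}{-12073} + \frac{2072}{-39128} = 1 \frac{1}{-12073} + \frac{2072}{-39128} = 1 \left(- \frac{1}{12073}\right) + 2072 \left(- \frac{1}{39128}\right) = - \frac{1}{12073} - \frac{259}{4891} = - \frac{3131798}{59049043}$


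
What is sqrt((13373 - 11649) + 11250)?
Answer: sqrt(12974) ≈ 113.90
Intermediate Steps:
sqrt((13373 - 11649) + 11250) = sqrt(1724 + 11250) = sqrt(12974)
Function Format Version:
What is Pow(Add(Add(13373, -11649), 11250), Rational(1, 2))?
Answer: Pow(12974, Rational(1, 2)) ≈ 113.90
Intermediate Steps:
Pow(Add(Add(13373, -11649), 11250), Rational(1, 2)) = Pow(Add(1724, 11250), Rational(1, 2)) = Pow(12974, Rational(1, 2))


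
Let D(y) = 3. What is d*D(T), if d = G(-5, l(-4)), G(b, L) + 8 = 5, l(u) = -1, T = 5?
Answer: -9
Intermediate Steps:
G(b, L) = -3 (G(b, L) = -8 + 5 = -3)
d = -3
d*D(T) = -3*3 = -9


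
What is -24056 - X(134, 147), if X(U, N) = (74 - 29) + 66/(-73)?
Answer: -1759307/73 ≈ -24100.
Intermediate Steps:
X(U, N) = 3219/73 (X(U, N) = 45 + 66*(-1/73) = 45 - 66/73 = 3219/73)
-24056 - X(134, 147) = -24056 - 1*3219/73 = -24056 - 3219/73 = -1759307/73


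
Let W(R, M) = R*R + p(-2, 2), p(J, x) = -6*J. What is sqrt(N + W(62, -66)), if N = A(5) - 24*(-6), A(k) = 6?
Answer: sqrt(4006) ≈ 63.293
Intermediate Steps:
W(R, M) = 12 + R**2 (W(R, M) = R*R - 6*(-2) = R**2 + 12 = 12 + R**2)
N = 150 (N = 6 - 24*(-6) = 6 + 144 = 150)
sqrt(N + W(62, -66)) = sqrt(150 + (12 + 62**2)) = sqrt(150 + (12 + 3844)) = sqrt(150 + 3856) = sqrt(4006)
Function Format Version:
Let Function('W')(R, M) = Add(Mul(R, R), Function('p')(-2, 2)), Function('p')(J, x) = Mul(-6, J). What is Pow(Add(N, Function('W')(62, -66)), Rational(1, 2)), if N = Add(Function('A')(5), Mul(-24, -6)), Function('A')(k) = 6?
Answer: Pow(4006, Rational(1, 2)) ≈ 63.293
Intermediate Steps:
Function('W')(R, M) = Add(12, Pow(R, 2)) (Function('W')(R, M) = Add(Mul(R, R), Mul(-6, -2)) = Add(Pow(R, 2), 12) = Add(12, Pow(R, 2)))
N = 150 (N = Add(6, Mul(-24, -6)) = Add(6, 144) = 150)
Pow(Add(N, Function('W')(62, -66)), Rational(1, 2)) = Pow(Add(150, Add(12, Pow(62, 2))), Rational(1, 2)) = Pow(Add(150, Add(12, 3844)), Rational(1, 2)) = Pow(Add(150, 3856), Rational(1, 2)) = Pow(4006, Rational(1, 2))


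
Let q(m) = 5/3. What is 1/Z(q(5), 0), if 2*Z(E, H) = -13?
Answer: -2/13 ≈ -0.15385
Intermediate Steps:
q(m) = 5/3 (q(m) = 5*(1/3) = 5/3)
Z(E, H) = -13/2 (Z(E, H) = (1/2)*(-13) = -13/2)
1/Z(q(5), 0) = 1/(-13/2) = -2/13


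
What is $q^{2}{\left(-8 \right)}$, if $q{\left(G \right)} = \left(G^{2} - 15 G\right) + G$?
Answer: $30976$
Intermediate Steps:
$q{\left(G \right)} = G^{2} - 14 G$
$q^{2}{\left(-8 \right)} = \left(- 8 \left(-14 - 8\right)\right)^{2} = \left(\left(-8\right) \left(-22\right)\right)^{2} = 176^{2} = 30976$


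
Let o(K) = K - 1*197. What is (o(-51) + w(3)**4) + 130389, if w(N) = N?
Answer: 130222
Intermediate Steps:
o(K) = -197 + K (o(K) = K - 197 = -197 + K)
(o(-51) + w(3)**4) + 130389 = ((-197 - 51) + 3**4) + 130389 = (-248 + 81) + 130389 = -167 + 130389 = 130222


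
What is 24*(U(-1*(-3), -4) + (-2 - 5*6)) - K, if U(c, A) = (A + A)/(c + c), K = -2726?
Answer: 1926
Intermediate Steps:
U(c, A) = A/c (U(c, A) = (2*A)/((2*c)) = (2*A)*(1/(2*c)) = A/c)
24*(U(-1*(-3), -4) + (-2 - 5*6)) - K = 24*(-4/((-1*(-3))) + (-2 - 5*6)) - 1*(-2726) = 24*(-4/3 + (-2 - 30)) + 2726 = 24*(-4*⅓ - 32) + 2726 = 24*(-4/3 - 32) + 2726 = 24*(-100/3) + 2726 = -800 + 2726 = 1926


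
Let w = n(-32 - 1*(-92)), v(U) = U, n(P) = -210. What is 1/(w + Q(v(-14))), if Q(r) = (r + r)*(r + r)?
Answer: 1/574 ≈ 0.0017422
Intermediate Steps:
w = -210
Q(r) = 4*r² (Q(r) = (2*r)*(2*r) = 4*r²)
1/(w + Q(v(-14))) = 1/(-210 + 4*(-14)²) = 1/(-210 + 4*196) = 1/(-210 + 784) = 1/574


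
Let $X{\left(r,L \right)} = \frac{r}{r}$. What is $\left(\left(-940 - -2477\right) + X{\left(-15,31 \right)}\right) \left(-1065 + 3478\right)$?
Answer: $3711194$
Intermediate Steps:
$X{\left(r,L \right)} = 1$
$\left(\left(-940 - -2477\right) + X{\left(-15,31 \right)}\right) \left(-1065 + 3478\right) = \left(\left(-940 - -2477\right) + 1\right) \left(-1065 + 3478\right) = \left(\left(-940 + 2477\right) + 1\right) 2413 = \left(1537 + 1\right) 2413 = 1538 \cdot 2413 = 3711194$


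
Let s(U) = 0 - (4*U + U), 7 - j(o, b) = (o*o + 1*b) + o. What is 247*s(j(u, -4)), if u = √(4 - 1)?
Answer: -9880 + 1235*√3 ≈ -7740.9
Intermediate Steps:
u = √3 ≈ 1.7320
j(o, b) = 7 - b - o - o² (j(o, b) = 7 - ((o*o + 1*b) + o) = 7 - ((o² + b) + o) = 7 - ((b + o²) + o) = 7 - (b + o + o²) = 7 + (-b - o - o²) = 7 - b - o - o²)
s(U) = -5*U (s(U) = 0 - 5*U = -5*U)
247*s(j(u, -4)) = 247*(-5*(7 - 1*(-4) - √3 - (√3)²)) = 247*(-5*(7 + 4 - √3 - 1*3)) = 247*(-5*(7 + 4 - √3 - 3)) = 247*(-5*(8 - √3)) = 247*(-40 + 5*√3) = -9880 + 1235*√3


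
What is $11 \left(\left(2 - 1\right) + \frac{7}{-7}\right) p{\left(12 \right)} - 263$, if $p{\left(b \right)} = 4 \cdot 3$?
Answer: $-263$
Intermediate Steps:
$p{\left(b \right)} = 12$
$11 \left(\left(2 - 1\right) + \frac{7}{-7}\right) p{\left(12 \right)} - 263 = 11 \left(\left(2 - 1\right) + \frac{7}{-7}\right) 12 - 263 = 11 \left(\left(2 - 1\right) + 7 \left(- \frac{1}{7}\right)\right) 12 - 263 = 11 \left(1 - 1\right) 12 - 263 = 11 \cdot 0 \cdot 12 - 263 = 0 \cdot 12 - 263 = 0 - 263 = -263$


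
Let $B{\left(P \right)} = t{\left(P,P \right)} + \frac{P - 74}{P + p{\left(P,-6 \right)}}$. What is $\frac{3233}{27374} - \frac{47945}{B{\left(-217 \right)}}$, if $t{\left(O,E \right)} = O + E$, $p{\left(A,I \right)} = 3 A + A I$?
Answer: $\frac{570211646371}{5164022978} \approx 110.42$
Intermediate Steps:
$t{\left(O,E \right)} = E + O$
$B{\left(P \right)} = 2 P - \frac{-74 + P}{2 P}$ ($B{\left(P \right)} = \left(P + P\right) + \frac{P - 74}{P + P \left(3 - 6\right)} = 2 P + \frac{-74 + P}{P + P \left(-3\right)} = 2 P + \frac{-74 + P}{P - 3 P} = 2 P + \frac{-74 + P}{\left(-2\right) P} = 2 P + \left(-74 + P\right) \left(- \frac{1}{2 P}\right) = 2 P - \frac{-74 + P}{2 P}$)
$\frac{3233}{27374} - \frac{47945}{B{\left(-217 \right)}} = \frac{3233}{27374} - \frac{47945}{- \frac{1}{2} + 2 \left(-217\right) + \frac{37}{-217}} = 3233 \cdot \frac{1}{27374} - \frac{47945}{- \frac{1}{2} - 434 + 37 \left(- \frac{1}{217}\right)} = \frac{3233}{27374} - \frac{47945}{- \frac{1}{2} - 434 - \frac{37}{217}} = \frac{3233}{27374} - \frac{47945}{- \frac{188647}{434}} = \frac{3233}{27374} - - \frac{20808130}{188647} = \frac{3233}{27374} + \frac{20808130}{188647} = \frac{570211646371}{5164022978}$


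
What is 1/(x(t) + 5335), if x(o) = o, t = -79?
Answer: 1/5256 ≈ 0.00019026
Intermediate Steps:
1/(x(t) + 5335) = 1/(-79 + 5335) = 1/5256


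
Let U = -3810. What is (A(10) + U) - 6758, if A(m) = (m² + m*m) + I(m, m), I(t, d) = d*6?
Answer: -10308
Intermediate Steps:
I(t, d) = 6*d
A(m) = 2*m² + 6*m (A(m) = (m² + m*m) + 6*m = (m² + m²) + 6*m = 2*m² + 6*m)
(A(10) + U) - 6758 = (2*10*(3 + 10) - 3810) - 6758 = (2*10*13 - 3810) - 6758 = (260 - 3810) - 6758 = -3550 - 6758 = -10308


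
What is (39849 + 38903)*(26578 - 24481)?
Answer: 165142944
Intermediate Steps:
(39849 + 38903)*(26578 - 24481) = 78752*2097 = 165142944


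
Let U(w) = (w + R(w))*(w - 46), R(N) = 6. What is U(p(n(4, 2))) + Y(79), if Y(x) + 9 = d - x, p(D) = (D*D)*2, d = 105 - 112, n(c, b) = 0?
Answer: -371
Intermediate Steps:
d = -7
p(D) = 2*D**2 (p(D) = D**2*2 = 2*D**2)
U(w) = (-46 + w)*(6 + w) (U(w) = (w + 6)*(w - 46) = (6 + w)*(-46 + w) = (-46 + w)*(6 + w))
Y(x) = -16 - x (Y(x) = -9 + (-7 - x) = -16 - x)
U(p(n(4, 2))) + Y(79) = (-276 + (2*0**2)**2 - 80*0**2) + (-16 - 1*79) = (-276 + (2*0)**2 - 80*0) + (-16 - 79) = (-276 + 0**2 - 40*0) - 95 = (-276 + 0 + 0) - 95 = -276 - 95 = -371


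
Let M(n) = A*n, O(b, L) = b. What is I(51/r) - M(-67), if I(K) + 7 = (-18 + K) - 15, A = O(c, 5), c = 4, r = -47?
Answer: 10665/47 ≈ 226.91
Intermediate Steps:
A = 4
M(n) = 4*n
I(K) = -40 + K (I(K) = -7 + ((-18 + K) - 15) = -7 + (-33 + K) = -40 + K)
I(51/r) - M(-67) = (-40 + 51/(-47)) - 4*(-67) = (-40 + 51*(-1/47)) - 1*(-268) = (-40 - 51/47) + 268 = -1931/47 + 268 = 10665/47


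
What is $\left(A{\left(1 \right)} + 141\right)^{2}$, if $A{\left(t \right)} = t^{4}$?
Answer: $20164$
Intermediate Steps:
$\left(A{\left(1 \right)} + 141\right)^{2} = \left(1^{4} + 141\right)^{2} = \left(1 + 141\right)^{2} = 142^{2} = 20164$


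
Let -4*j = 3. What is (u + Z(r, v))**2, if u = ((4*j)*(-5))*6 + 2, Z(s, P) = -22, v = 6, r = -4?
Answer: 4900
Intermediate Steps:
j = -3/4 (j = -1/4*3 = -3/4 ≈ -0.75000)
u = 92 (u = ((4*(-3/4))*(-5))*6 + 2 = -3*(-5)*6 + 2 = 15*6 + 2 = 90 + 2 = 92)
(u + Z(r, v))**2 = (92 - 22)**2 = 70**2 = 4900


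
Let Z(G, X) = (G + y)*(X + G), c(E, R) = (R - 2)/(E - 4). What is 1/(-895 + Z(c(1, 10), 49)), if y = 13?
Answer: -9/3746 ≈ -0.0024026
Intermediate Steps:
c(E, R) = (-2 + R)/(-4 + E)
Z(G, X) = (13 + G)*(G + X) (Z(G, X) = (G + 13)*(X + G) = (13 + G)*(G + X))
1/(-895 + Z(c(1, 10), 49)) = 1/(-895 + (((-2 + 10)/(-4 + 1))² + 13*((-2 + 10)/(-4 + 1)) + 13*49 + ((-2 + 10)/(-4 + 1))*49)) = 1/(-895 + ((8/(-3))² + 13*(8/(-3)) + 637 + (8/(-3))*49)) = 1/(-895 + ((-⅓*8)² + 13*(-⅓*8) + 637 - ⅓*8*49)) = 1/(-895 + ((-8/3)² + 13*(-8/3) + 637 - 8/3*49)) = 1/(-895 + (64/9 - 104/3 + 637 - 392/3)) = 1/(-895 + 4309/9) = 1/(-3746/9) = -9/3746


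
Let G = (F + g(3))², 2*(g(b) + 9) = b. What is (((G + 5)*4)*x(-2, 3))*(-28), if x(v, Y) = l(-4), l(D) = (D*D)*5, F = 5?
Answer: -100800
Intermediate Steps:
g(b) = -9 + b/2
G = 25/4 (G = (5 + (-9 + (½)*3))² = (5 + (-9 + 3/2))² = (5 - 15/2)² = (-5/2)² = 25/4 ≈ 6.2500)
l(D) = 5*D² (l(D) = D²*5 = 5*D²)
x(v, Y) = 80 (x(v, Y) = 5*(-4)² = 5*16 = 80)
(((G + 5)*4)*x(-2, 3))*(-28) = (((25/4 + 5)*4)*80)*(-28) = (((45/4)*4)*80)*(-28) = (45*80)*(-28) = 3600*(-28) = -100800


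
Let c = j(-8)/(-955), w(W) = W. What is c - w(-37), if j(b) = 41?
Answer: 35294/955 ≈ 36.957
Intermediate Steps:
c = -41/955 (c = 41/(-955) = 41*(-1/955) = -41/955 ≈ -0.042932)
c - w(-37) = -41/955 - 1*(-37) = -41/955 + 37 = 35294/955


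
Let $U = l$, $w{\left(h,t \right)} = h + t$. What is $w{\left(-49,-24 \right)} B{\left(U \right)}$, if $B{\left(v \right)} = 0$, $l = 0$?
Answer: $0$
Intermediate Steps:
$U = 0$
$w{\left(-49,-24 \right)} B{\left(U \right)} = \left(-49 - 24\right) 0 = \left(-73\right) 0 = 0$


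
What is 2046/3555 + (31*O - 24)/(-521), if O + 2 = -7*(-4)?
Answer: -571348/617385 ≈ -0.92543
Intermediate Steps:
O = 26 (O = -2 - 7*(-4) = -2 + 28 = 26)
2046/3555 + (31*O - 24)/(-521) = 2046/3555 + (31*26 - 24)/(-521) = 2046*(1/3555) + (806 - 24)*(-1/521) = 682/1185 + 782*(-1/521) = 682/1185 - 782/521 = -571348/617385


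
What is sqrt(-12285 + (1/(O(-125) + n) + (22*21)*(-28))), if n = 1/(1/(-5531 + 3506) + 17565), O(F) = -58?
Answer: I*sqrt(635151558230198325433)/158692859 ≈ 158.81*I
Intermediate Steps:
n = 2025/35569124 (n = 1/(1/(-2025) + 17565) = 1/(-1/2025 + 17565) = 1/(35569124/2025) = 2025/35569124 ≈ 5.6931e-5)
sqrt(-12285 + (1/(O(-125) + n) + (22*21)*(-28))) = sqrt(-12285 + (1/(-58 + 2025/35569124) + (22*21)*(-28))) = sqrt(-12285 + (1/(-2063007167/35569124) + 462*(-28))) = sqrt(-12285 + (-35569124/2063007167 - 12936)) = sqrt(-12285 - 26687096281436/2063007167) = sqrt(-52031139328031/2063007167) = I*sqrt(635151558230198325433)/158692859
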